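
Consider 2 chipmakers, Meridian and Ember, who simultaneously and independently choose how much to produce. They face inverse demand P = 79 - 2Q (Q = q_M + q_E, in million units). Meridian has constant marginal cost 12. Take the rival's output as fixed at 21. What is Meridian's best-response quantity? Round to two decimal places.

With the rival's output fixed at 21, Meridian's profit is π_M = (79 - 2·21 - 2q_M)q_M - (12q_M) = (37 - 2q_M)q_M - (12q_M).
∂π_M/∂q_M = 25 - 4q_M = 0, so q_M = 25/4.

6.25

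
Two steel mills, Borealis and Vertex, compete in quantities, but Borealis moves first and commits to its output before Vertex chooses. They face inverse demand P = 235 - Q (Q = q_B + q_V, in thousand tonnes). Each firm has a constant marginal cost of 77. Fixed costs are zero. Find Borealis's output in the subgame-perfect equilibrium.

The follower Vertex best-responds to any q_B: π_V = (235 - Q)q_V - 77q_V.
Setting the follower's marginal profit to zero, 158 - q_B - 2q_V = 0, i.e. q_V = (158 - q_B)/2.
Borealis substitutes q_V(q_B) into its own profit: π_B = q_B(235 - q_B - (158 - q_B)/2) - 77q_B = (156 - (1/2)q_B)q_B - 77q_B.
Leader FOC: 79 - q_B = 0, so q_B = 79.
Then q_V = (158 - 79)/2 = 79/2.

79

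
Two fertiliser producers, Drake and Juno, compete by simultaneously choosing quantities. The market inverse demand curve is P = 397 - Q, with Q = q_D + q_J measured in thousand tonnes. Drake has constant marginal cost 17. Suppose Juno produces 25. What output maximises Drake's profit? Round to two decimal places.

With the rival's output fixed at 25, Drake's profit is π_D = (397 - 25 - q_D)q_D - (17q_D) = (372 - q_D)q_D - (17q_D).
∂π_D/∂q_D = 355 - 2q_D = 0, so q_D = 355/2.

177.50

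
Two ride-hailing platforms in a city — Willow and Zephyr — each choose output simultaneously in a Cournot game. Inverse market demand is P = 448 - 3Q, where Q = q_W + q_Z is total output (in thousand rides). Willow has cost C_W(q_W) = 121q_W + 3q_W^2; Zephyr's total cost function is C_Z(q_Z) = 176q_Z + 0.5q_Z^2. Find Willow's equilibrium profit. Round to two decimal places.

2314.38

Willow's profit: π_W = (448 - 3Q)q_W - (121q_W + 3q_W²). Setting ∂π_W/∂q_W = 0: 327 - 12q_W - 3(q_Z) = 0.
Zephyr's first-order condition: 272 - 7q_Z - 3(q_W) = 0.
So q_W = (327 - 3q_Z)/12 and q_Z = (272 - 3q_W)/7.
Solving the pair: q_W = 491/25, q_Z = 761/25.
Price P = 448 - 3·(1252/25) = 297.7600.
Willow's profit: 297.7600·(491/25) - 121·(491/25) - 3(491/25)² = 2314.3776.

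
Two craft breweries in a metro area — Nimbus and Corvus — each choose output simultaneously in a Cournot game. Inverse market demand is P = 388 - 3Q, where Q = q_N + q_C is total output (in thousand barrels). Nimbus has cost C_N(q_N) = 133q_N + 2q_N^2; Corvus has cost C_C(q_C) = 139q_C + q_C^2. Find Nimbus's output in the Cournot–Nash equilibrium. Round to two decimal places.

Nimbus's profit: π_N = (388 - 3Q)q_N - (133q_N + 2q_N²). Setting ∂π_N/∂q_N = 0: 255 - 10q_N - 3(q_C) = 0.
Corvus's first-order condition: 249 - 8q_C - 3(q_N) = 0.
Best responses: q_N = (255 - 3q_C)/10, q_C = (249 - 3q_N)/8.
Substituting one into the other gives q_N = 1293/71 and q_C = 1725/71.

18.21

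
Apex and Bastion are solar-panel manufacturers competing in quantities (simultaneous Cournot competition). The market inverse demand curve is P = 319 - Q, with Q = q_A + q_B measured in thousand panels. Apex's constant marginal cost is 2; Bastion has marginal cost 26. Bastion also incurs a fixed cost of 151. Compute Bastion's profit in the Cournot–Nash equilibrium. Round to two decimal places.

Apex's profit: π_A = (319 - Q)q_A - (2q_A). Setting ∂π_A/∂q_A = 0: 317 - 2q_A - (q_B) = 0.
Bastion's profit: π_B = (319 - Q)q_B - (26q_B). Setting ∂π_B/∂q_B = 0: 293 - 2q_B - (q_A) = 0.
Best responses: q_A = (317 - q_B)/2, q_B = (293 - q_A)/2.
Substituting one into the other gives q_A = 341/3 and q_B = 269/3.
Price P = 319 - 610/3 = 347/3.
Bastion's profit: (347/3 - 26)·(269/3) - 151 = 7889.1111.

7889.11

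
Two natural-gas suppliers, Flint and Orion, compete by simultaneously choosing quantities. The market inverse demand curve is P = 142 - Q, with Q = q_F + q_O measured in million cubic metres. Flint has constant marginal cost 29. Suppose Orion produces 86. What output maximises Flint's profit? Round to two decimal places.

With the rival's output fixed at 86, Flint's profit is π_F = (142 - 86 - q_F)q_F - (29q_F) = (56 - q_F)q_F - (29q_F).
∂π_F/∂q_F = 27 - 2q_F = 0, so q_F = 27/2.

13.50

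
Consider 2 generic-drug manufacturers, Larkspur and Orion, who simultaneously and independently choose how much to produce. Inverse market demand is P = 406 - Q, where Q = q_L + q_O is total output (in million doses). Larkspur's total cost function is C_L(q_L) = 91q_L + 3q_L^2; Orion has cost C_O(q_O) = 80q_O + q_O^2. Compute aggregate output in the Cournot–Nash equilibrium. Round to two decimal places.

104.10

Larkspur's profit: π_L = (406 - Q)q_L - (91q_L + 3q_L²). Setting ∂π_L/∂q_L = 0: 315 - 8q_L - (q_O) = 0.
Orion's profit: π_O = (406 - Q)q_O - (80q_O + q_O²). Setting ∂π_O/∂q_O = 0: 326 - 4q_O - (q_L) = 0.
Rearranging gives the reaction functions q_L = (315 - q_O)/8 and q_O = (326 - q_L)/4.
Solving the pair: q_L = 934/31, q_O = 73.9677.
Total output Q = 934/31 + 73.9677 = 104.0968.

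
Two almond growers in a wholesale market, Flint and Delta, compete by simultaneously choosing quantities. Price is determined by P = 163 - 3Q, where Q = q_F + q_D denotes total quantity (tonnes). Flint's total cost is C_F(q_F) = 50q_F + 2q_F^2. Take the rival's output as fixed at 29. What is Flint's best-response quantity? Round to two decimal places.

With the rival's output fixed at 29, Flint's profit is π_F = (163 - 3·29 - 3q_F)q_F - (50q_F + 2q_F²) = (76 - 3q_F)q_F - (50q_F + 2q_F²).
∂π_F/∂q_F = 26 - 10q_F = 0, so q_F = 13/5.

2.60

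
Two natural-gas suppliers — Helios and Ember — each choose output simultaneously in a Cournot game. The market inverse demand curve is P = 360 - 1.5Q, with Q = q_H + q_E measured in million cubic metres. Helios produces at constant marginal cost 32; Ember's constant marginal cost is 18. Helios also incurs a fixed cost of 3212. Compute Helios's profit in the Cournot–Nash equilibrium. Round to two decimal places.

4091.41

Helios's profit: π_H = (360 - 1.5Q)q_H - (32q_H). Setting ∂π_H/∂q_H = 0: 328 - 3q_H - (3/2)(q_E) = 0.
Ember's profit: π_E = (360 - 1.5Q)q_E - (18q_E). Setting ∂π_E/∂q_E = 0: 342 - 3q_E - (3/2)(q_H) = 0.
So q_H = (328 - (3/2)q_E)/3 and q_E = (342 - (3/2)q_H)/3.
Solving the pair: q_H = 628/9, q_E = 712/9.
Price P = 360 - (3/2)·(1340/9) = 410/3.
Helios's profit: (410/3 - 32)·(628/9) - 3212 = 4091.4074.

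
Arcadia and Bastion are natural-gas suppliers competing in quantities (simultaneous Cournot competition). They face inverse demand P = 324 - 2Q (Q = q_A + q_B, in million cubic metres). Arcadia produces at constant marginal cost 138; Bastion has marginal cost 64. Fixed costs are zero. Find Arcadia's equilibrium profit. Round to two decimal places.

696.89

Arcadia's profit: π_A = (324 - 2Q)q_A - (138q_A). Setting ∂π_A/∂q_A = 0: 186 - 4q_A - 2(q_B) = 0.
Bastion's first-order condition: 260 - 4q_B - 2(q_A) = 0.
So q_A = (186 - 2q_B)/4 and q_B = (260 - 2q_A)/4.
Substituting one into the other gives q_A = 56/3 and q_B = 167/3.
Price P = 324 - 2·(223/3) = 526/3.
Arcadia's profit: (526/3 - 138)·(56/3) = 696.8889.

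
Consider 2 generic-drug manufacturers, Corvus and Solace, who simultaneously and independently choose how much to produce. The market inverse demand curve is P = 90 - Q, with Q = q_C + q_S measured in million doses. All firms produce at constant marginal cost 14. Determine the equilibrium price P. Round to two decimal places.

39.33

Each firm earns π_i = (90 - Q)q_i - 14q_i.
First-order condition (treating rivals' output as given): 76 - 2q_i - q_j = 0.
By symmetry each firm produces the same amount; substituting q_j = q_i yields q_i = 76/3.
Total output Q = 152/3, so price P = 90 - 152/3 = 118/3.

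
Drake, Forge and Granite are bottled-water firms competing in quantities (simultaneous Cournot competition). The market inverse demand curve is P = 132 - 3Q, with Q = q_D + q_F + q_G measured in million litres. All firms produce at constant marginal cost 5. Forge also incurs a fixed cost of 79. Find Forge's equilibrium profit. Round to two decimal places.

A representative firm's profit is π_i = q_i(132 - 3Q) - 5q_i.
First-order condition (treating rivals' output as given): 127 - 6q_i - 3·Σ_{j≠i} q_j = 0.
With identical firms every q_j equals q_i, so Σ_{j≠i} q_j = 2q_i and 127 = 12q_i, giving q_i = 127/12.
Price P = 132 - 3·(127/4) = 147/4.
Forge's profit: (147/4 - 5)·(127/12) - 79 = 257.0208.

257.02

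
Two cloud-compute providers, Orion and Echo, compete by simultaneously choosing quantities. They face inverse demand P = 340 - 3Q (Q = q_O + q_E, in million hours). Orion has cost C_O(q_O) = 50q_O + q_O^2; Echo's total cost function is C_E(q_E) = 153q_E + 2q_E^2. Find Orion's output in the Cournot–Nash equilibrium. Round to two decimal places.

Orion's profit: π_O = (340 - 3Q)q_O - (50q_O + q_O²). Setting ∂π_O/∂q_O = 0: 290 - 8q_O - 3(q_E) = 0.
Echo's first-order condition: 187 - 10q_E - 3(q_O) = 0.
Best responses: q_O = (290 - 3q_E)/8, q_E = (187 - 3q_O)/10.
Substituting one into the other gives q_O = 32.9437 and q_E = 626/71.

32.94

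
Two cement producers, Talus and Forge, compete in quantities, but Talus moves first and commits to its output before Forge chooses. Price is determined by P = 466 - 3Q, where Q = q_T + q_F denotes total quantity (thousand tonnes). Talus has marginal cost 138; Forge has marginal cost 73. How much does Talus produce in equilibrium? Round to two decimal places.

43.83

Solve by backward induction. Given q_T, the follower Forge maximises π_F = (466 - 3q_T - 3q_F)q_F - 73q_F.
Follower FOC: 393 - 3q_T - 6q_F = 0, so q_F(q_T) = (393 - 3q_T)/6.
The leader anticipates this reaction. Substituting into P = 466 - 3Q gives P = 539/2 - (3/2)q_T, so π_T = (539/2 - (3/2)q_T)q_T - 138q_T.
The leader's first-order condition 263/2 - 3q_T = 0 yields q_T = 263/6.
Then q_F = (393 - 3·(263/6))/6 = 523/12.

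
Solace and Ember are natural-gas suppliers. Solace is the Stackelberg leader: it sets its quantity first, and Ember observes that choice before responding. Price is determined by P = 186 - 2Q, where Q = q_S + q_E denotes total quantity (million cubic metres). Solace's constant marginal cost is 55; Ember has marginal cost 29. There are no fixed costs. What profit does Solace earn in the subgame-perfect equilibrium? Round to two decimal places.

689.06

Solve by backward induction. Given q_S, the follower Ember maximises π_E = (186 - 2q_S - 2q_E)q_E - 29q_E.
∂π_E/∂q_E = 157 - 2q_S - 4q_E = 0 gives the reaction function q_E = (157 - 2q_S)/4.
The leader anticipates this reaction. Substituting into P = 186 - 2Q gives P = 215/2 - q_S, so π_S = (215/2 - q_S)q_S - 55q_S.
The leader's first-order condition 105/2 - 2q_S = 0 yields q_S = 105/4.
Then q_E = (157 - 2·(105/4))/4 = 209/8.
Price P = 186 - 2·(419/8) = 325/4.
Solace's profit: (325/4 - 55)·(105/4) = 689.0625.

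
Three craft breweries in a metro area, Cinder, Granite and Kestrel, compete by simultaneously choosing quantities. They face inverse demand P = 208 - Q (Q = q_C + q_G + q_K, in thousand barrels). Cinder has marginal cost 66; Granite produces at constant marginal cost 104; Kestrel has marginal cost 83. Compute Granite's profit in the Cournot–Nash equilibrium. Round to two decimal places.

Cinder's profit: π_C = (208 - Q)q_C - (66q_C). Setting ∂π_C/∂q_C = 0: 142 - 2q_C - (q_G + q_K) = 0.
Granite's first-order condition: 104 - 2q_G - (q_C + q_K) = 0.
Kestrel's profit: π_K = (208 - Q)q_K - (83q_K). Setting ∂π_K/∂q_K = 0: 125 - 2q_K - (q_C + q_G) = 0.
Adding the 3 conditions: 371 − 2Q − 2Q = 0, i.e. Q = 371/4.
Back-substituting: q_C = (142 − 371/4) = 197/4, q_G = (104 − 371/4) = 45/4, q_K = (125 − 371/4) = 129/4.
Price P = 208 - 371/4 = 461/4.
Granite's profit: (461/4 - 104)·(45/4) = 126.5625.

126.56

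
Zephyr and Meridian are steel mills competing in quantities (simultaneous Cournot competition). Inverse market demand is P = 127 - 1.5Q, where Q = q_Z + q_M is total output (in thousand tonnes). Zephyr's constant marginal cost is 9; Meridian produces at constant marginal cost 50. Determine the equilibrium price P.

62

Zephyr's profit: π_Z = (127 - 1.5Q)q_Z - (9q_Z). Setting ∂π_Z/∂q_Z = 0: 118 - 3q_Z - (3/2)(q_M) = 0.
Meridian's profit: π_M = (127 - 1.5Q)q_M - (50q_M). Setting ∂π_M/∂q_M = 0: 77 - 3q_M - (3/2)(q_Z) = 0.
Best responses: q_Z = (118 - (3/2)q_M)/3, q_M = (77 - (3/2)q_Z)/3.
Substituting one into the other gives q_Z = 106/3 and q_M = 8.
Total output Q = 130/3, so price P = 127 - (3/2)·(130/3) = 62.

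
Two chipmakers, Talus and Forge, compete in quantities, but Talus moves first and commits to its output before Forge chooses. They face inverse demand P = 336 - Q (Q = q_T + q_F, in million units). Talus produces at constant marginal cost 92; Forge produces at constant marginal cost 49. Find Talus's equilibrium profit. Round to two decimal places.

The follower Forge best-responds to any q_T: π_F = (336 - Q)q_F - 49q_F.
Setting the follower's marginal profit to zero, 287 - q_T - 2q_F = 0, i.e. q_F = (287 - q_T)/2.
The leader anticipates this reaction. Substituting into P = 336 - Q gives P = 385/2 - (1/2)q_T, so π_T = (385/2 - (1/2)q_T)q_T - 92q_T.
Leader FOC: 201/2 - q_T = 0, so q_T = 201/2.
Then q_F = (287 - 201/2)/2 = 373/4.
Price P = 336 - 775/4 = 569/4.
Talus's profit: (569/4 - 92)·(201/2) = 5050.1250.

5050.13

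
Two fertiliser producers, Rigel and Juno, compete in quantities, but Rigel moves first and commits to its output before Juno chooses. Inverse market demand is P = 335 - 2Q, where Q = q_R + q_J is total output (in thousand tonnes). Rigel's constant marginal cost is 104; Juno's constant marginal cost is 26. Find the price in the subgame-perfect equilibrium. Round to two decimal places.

Solve by backward induction. Given q_R, the follower Juno maximises π_J = (335 - 2q_R - 2q_J)q_J - 26q_J.
∂π_J/∂q_J = 309 - 2q_R - 4q_J = 0 gives the reaction function q_J = (309 - 2q_R)/4.
The leader anticipates this reaction. Substituting into P = 335 - 2Q gives P = 361/2 - q_R, so π_R = (361/2 - q_R)q_R - 104q_R.
Leader FOC: 153/2 - 2q_R = 0, so q_R = 153/4.
Then q_J = (309 - 2·(153/4))/4 = 465/8.
Total output Q = 771/8, so price P = 335 - 2·(771/8) = 569/4.

142.25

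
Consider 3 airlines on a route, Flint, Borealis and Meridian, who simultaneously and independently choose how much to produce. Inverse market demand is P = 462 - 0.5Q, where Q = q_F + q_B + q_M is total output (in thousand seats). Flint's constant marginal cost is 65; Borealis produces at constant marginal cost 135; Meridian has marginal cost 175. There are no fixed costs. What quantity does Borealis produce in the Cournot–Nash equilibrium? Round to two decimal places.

Flint's profit: π_F = (462 - 0.5Q)q_F - (65q_F). Setting ∂π_F/∂q_F = 0: 397 - q_F - (1/2)(q_B + q_M) = 0.
Borealis's profit: π_B = (462 - 0.5Q)q_B - (135q_B). Setting ∂π_B/∂q_B = 0: 327 - q_B - (1/2)(q_F + q_M) = 0.
Meridian's profit: π_M = (462 - 0.5Q)q_M - (175q_M). Setting ∂π_M/∂q_M = 0: 287 - q_M - (1/2)(q_F + q_B) = 0.
Adding the 3 first-order conditions: 1011 − 2Q = 0, so Q = 1011/2.
Back-substituting: q_F = (397 − 1011/4)/(1/2) = 577/2, q_B = (327 − 1011/4)/(1/2) = 297/2, q_M = (287 − 1011/4)/(1/2) = 137/2.

148.50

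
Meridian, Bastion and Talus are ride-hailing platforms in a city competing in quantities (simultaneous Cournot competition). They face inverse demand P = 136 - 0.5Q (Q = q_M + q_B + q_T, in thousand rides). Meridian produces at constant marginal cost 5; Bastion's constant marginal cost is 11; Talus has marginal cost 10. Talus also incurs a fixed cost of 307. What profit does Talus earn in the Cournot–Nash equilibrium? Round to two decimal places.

Meridian's profit: π_M = (136 - 0.5Q)q_M - (5q_M). Setting ∂π_M/∂q_M = 0: 131 - q_M - (1/2)(q_B + q_T) = 0.
Bastion's profit: π_B = (136 - 0.5Q)q_B - (11q_B). Setting ∂π_B/∂q_B = 0: 125 - q_B - (1/2)(q_M + q_T) = 0.
Talus's profit: π_T = (136 - 0.5Q)q_T - (10q_T). Setting ∂π_T/∂q_T = 0: 126 - q_T - (1/2)(q_M + q_B) = 0.
Adding the 3 conditions: 382 − Q − Q = 0, i.e. Q = 191.
Back-substituting: q_M = (131 − 191/2)/(1/2) = 71, q_B = (125 − 191/2)/(1/2) = 59, q_T = (126 − 191/2)/(1/2) = 61.
Price P = 136 - (1/2)·191 = 81/2.
Talus's profit: (81/2 - 10)·61 - 307 = 1553.5000.

1553.50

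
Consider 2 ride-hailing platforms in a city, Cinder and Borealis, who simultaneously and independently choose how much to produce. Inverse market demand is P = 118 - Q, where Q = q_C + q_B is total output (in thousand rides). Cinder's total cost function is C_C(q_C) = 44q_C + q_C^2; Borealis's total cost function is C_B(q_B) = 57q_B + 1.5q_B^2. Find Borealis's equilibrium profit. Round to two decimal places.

200.14

Cinder's profit: π_C = (118 - Q)q_C - (44q_C + q_C²). Setting ∂π_C/∂q_C = 0: 74 - 4q_C - (q_B) = 0.
Borealis's profit: π_B = (118 - Q)q_B - (57q_B + (3/2)q_B²). Setting ∂π_B/∂q_B = 0: 61 - 5q_B - (q_C) = 0.
Rearranging gives the reaction functions q_C = (74 - q_B)/4 and q_B = (61 - q_C)/5.
Substituting one into the other gives q_C = 309/19 and q_B = 170/19.
Price P = 118 - 479/19 = 1763/19.
Borealis's profit: (1763/19)·(170/19) - 57·(170/19) - (3/2)(170/19)² = 200.1385.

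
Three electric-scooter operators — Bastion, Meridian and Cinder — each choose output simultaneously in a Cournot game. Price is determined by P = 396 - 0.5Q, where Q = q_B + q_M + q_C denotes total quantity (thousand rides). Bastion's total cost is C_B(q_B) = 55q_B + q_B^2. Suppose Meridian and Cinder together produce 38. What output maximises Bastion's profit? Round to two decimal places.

With rivals' combined output fixed at 38, Bastion's profit is π_B = (396 - (1/2)·38 - (1/2)q_B)q_B - (55q_B + q_B²) = (377 - (1/2)q_B)q_B - (55q_B + q_B²).
∂π_B/∂q_B = 322 - 3q_B = 0, so q_B = 322/3.

107.33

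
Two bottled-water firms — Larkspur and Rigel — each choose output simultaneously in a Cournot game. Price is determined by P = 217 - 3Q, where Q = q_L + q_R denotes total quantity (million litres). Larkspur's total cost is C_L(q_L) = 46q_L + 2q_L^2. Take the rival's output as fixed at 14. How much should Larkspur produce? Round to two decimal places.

12.90

With the rival's output fixed at 14, Larkspur's profit is π_L = (217 - 3·14 - 3q_L)q_L - (46q_L + 2q_L²) = (175 - 3q_L)q_L - (46q_L + 2q_L²).
∂π_L/∂q_L = 129 - 10q_L = 0, so q_L = 129/10.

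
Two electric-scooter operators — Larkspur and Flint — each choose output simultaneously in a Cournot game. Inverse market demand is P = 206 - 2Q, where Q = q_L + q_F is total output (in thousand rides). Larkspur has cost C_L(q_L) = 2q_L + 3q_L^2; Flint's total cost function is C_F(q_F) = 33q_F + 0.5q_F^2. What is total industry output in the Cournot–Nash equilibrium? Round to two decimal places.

43.39

Larkspur's profit: π_L = (206 - 2Q)q_L - (2q_L + 3q_L²). Setting ∂π_L/∂q_L = 0: 204 - 10q_L - 2(q_F) = 0.
Flint's profit: π_F = (206 - 2Q)q_F - (33q_F + (1/2)q_F²). Setting ∂π_F/∂q_F = 0: 173 - 5q_F - 2(q_L) = 0.
So q_L = (204 - 2q_F)/10 and q_F = (173 - 2q_L)/5.
Solving the pair: q_L = 337/23, q_F = 661/23.
Total output Q = 337/23 + 661/23 = 998/23.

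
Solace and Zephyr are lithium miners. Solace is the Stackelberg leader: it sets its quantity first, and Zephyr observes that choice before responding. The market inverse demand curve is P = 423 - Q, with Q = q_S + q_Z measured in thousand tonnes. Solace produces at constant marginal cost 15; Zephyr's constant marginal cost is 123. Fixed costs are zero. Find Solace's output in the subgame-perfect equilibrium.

Solve by backward induction. Given q_S, the follower Zephyr maximises π_Z = (423 - q_S - q_Z)q_Z - 123q_Z.
Setting the follower's marginal profit to zero, 300 - q_S - 2q_Z = 0, i.e. q_Z = (300 - q_S)/2.
Solace substitutes q_Z(q_S) into its own profit: π_S = q_S(423 - q_S - (300 - q_S)/2) - 15q_S = (273 - (1/2)q_S)q_S - 15q_S.
Leader FOC: 258 - q_S = 0, so q_S = 258.
Then q_Z = (300 - 258)/2 = 21.

258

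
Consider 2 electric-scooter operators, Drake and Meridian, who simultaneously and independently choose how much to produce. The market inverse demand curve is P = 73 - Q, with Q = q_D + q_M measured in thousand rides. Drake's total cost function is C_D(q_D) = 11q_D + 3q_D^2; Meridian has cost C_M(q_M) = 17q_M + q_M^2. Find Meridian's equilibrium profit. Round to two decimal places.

Drake's profit: π_D = (73 - Q)q_D - (11q_D + 3q_D²). Setting ∂π_D/∂q_D = 0: 62 - 8q_D - (q_M) = 0.
Meridian's first-order condition: 56 - 4q_M - (q_D) = 0.
So q_D = (62 - q_M)/8 and q_M = (56 - q_D)/4.
Substituting one into the other gives q_D = 192/31 and q_M = 386/31.
Price P = 73 - 578/31 = 1685/31.
Meridian's profit: (1685/31)·(386/31) - 17·(386/31) - (386/31)² = 310.0853.

310.09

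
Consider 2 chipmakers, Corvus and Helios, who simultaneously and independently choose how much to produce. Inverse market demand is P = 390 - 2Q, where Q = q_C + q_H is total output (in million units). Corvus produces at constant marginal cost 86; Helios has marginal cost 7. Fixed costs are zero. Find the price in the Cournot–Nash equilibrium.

Corvus's profit: π_C = (390 - 2Q)q_C - (86q_C). Setting ∂π_C/∂q_C = 0: 304 - 4q_C - 2(q_H) = 0.
Helios's profit: π_H = (390 - 2Q)q_H - (7q_H). Setting ∂π_H/∂q_H = 0: 383 - 4q_H - 2(q_C) = 0.
So q_C = (304 - 2q_H)/4 and q_H = (383 - 2q_C)/4.
Substituting one into the other gives q_C = 75/2 and q_H = 77.
Total output Q = 229/2, so price P = 390 - 2·(229/2) = 161.

161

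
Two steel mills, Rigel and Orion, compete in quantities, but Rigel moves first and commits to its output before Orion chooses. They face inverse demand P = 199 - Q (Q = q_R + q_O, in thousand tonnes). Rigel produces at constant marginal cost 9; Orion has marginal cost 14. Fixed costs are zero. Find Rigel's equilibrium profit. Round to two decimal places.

The follower Orion best-responds to any q_R: π_O = (199 - Q)q_O - 14q_O.
∂π_O/∂q_O = 185 - q_R - 2q_O = 0 gives the reaction function q_O = (185 - q_R)/2.
The leader anticipates this reaction. Substituting into P = 199 - Q gives P = 213/2 - (1/2)q_R, so π_R = (213/2 - (1/2)q_R)q_R - 9q_R.
Leader FOC: 195/2 - q_R = 0, so q_R = 195/2.
Then q_O = (185 - 195/2)/2 = 175/4.
Price P = 199 - 565/4 = 231/4.
Rigel's profit: (231/4 - 9)·(195/2) = 4753.1250.

4753.13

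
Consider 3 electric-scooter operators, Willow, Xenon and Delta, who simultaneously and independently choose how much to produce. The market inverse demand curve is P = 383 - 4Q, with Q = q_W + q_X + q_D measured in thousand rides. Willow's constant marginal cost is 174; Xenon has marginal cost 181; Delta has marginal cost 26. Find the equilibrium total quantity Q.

Willow's profit: π_W = (383 - 4Q)q_W - (174q_W). Setting ∂π_W/∂q_W = 0: 209 - 8q_W - 4(q_X + q_D) = 0.
Xenon's first-order condition: 202 - 8q_X - 4(q_W + q_D) = 0.
Delta's profit: π_D = (383 - 4Q)q_D - (26q_D). Setting ∂π_D/∂q_D = 0: 357 - 8q_D - 4(q_W + q_X) = 0.
Adding the 3 first-order conditions: 768 − 16Q = 0, so Q = 48.
Back-substituting: q_W = (209 − 192)/4 = 17/4, q_X = (202 − 192)/4 = 5/2, q_D = (357 − 192)/4 = 165/4.
Total output Q = 17/4 + 5/2 + 165/4 = 48.

48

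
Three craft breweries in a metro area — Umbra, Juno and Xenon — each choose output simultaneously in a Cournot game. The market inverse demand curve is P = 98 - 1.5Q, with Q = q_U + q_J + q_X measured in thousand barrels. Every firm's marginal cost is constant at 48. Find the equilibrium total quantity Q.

Each firm earns π_i = (98 - 1.5Q)q_i - 48q_i.
First-order condition (treating rivals' output as given): 50 - 3q_i - (3/2)·Σ_{j≠i} q_j = 0.
By symmetry each firm produces the same amount; substituting Σ_{j≠i} q_j = 2q_i yields q_i = 50/6 = 25/3.
Total output Q = 25/3 + 25/3 + 25/3 = 25.

25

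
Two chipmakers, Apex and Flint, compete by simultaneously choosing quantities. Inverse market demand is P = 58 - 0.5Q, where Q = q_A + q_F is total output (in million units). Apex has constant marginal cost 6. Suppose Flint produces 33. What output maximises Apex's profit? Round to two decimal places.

With the rival's output fixed at 33, Apex's profit is π_A = (58 - (1/2)·33 - (1/2)q_A)q_A - (6q_A) = (83/2 - (1/2)q_A)q_A - (6q_A).
∂π_A/∂q_A = 71/2 - q_A = 0, so q_A = 71/2.

35.50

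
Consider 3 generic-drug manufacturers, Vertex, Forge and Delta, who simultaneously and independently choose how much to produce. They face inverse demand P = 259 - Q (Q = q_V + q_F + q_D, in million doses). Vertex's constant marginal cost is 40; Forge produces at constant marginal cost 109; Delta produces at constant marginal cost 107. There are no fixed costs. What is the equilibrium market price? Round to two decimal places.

128.75

Vertex's profit: π_V = (259 - Q)q_V - (40q_V). Setting ∂π_V/∂q_V = 0: 219 - 2q_V - (q_F + q_D) = 0.
Forge's first-order condition: 150 - 2q_F - (q_V + q_D) = 0.
Delta's profit: π_D = (259 - Q)q_D - (107q_D). Setting ∂π_D/∂q_D = 0: 152 - 2q_D - (q_V + q_F) = 0.
Adding the 3 first-order conditions: 521 − 4Q = 0, so Q = 521/4.
Back-substituting: q_V = (219 − 521/4) = 355/4, q_F = (150 − 521/4) = 79/4, q_D = (152 − 521/4) = 87/4.
Total output Q = 521/4, so price P = 259 - 521/4 = 515/4.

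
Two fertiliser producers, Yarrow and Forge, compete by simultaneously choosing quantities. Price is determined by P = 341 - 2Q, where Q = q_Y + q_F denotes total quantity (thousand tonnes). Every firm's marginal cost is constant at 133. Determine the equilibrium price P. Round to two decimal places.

Each firm earns π_i = (341 - 2Q)q_i - 133q_i.
First-order condition (treating rivals' output as given): 208 - 4q_i - 2q_j = 0.
By symmetry each firm produces the same amount; substituting q_j = q_i yields q_i = 208/6 = 104/3.
Total output Q = 208/3, so price P = 341 - 2·(208/3) = 607/3.

202.33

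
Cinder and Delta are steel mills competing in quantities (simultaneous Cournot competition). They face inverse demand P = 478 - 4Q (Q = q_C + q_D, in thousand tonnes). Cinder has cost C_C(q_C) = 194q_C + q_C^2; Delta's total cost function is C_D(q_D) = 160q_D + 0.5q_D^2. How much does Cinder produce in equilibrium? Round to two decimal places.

17.35

Cinder's profit: π_C = (478 - 4Q)q_C - (194q_C + q_C²). Setting ∂π_C/∂q_C = 0: 284 - 10q_C - 4(q_D) = 0.
Delta's profit: π_D = (478 - 4Q)q_D - (160q_D + (1/2)q_D²). Setting ∂π_D/∂q_D = 0: 318 - 9q_D - 4(q_C) = 0.
Best responses: q_C = (284 - 4q_D)/10, q_D = (318 - 4q_C)/9.
Substituting one into the other gives q_C = 642/37 and q_D = 1022/37.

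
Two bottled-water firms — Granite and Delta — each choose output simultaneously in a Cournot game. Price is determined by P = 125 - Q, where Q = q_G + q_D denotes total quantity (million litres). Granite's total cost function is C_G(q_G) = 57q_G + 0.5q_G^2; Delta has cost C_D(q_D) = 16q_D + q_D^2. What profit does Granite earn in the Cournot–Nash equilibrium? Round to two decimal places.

329.37

Granite's profit: π_G = (125 - Q)q_G - (57q_G + (1/2)q_G²). Setting ∂π_G/∂q_G = 0: 68 - 3q_G - (q_D) = 0.
Delta's profit: π_D = (125 - Q)q_D - (16q_D + q_D²). Setting ∂π_D/∂q_D = 0: 109 - 4q_D - (q_G) = 0.
Best responses: q_G = (68 - q_D)/3, q_D = (109 - q_G)/4.
Solving the pair: q_G = 163/11, q_D = 259/11.
Price P = 125 - 422/11 = 953/11.
Granite's profit: (953/11)·(163/11) - 57·(163/11) - (1/2)(163/11)² = 329.3678.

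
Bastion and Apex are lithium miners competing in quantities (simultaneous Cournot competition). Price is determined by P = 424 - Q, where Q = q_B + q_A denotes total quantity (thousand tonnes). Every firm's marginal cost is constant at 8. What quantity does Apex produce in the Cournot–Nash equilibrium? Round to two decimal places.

138.67

A representative firm's profit is π_i = q_i(424 - Q) - 8q_i.
First-order condition (treating rivals' output as given): 416 - 2q_i - q_j = 0.
With identical firms every q_j equals q_i, so q_j = q_i and 416 = 3q_i, giving q_i = 416/3.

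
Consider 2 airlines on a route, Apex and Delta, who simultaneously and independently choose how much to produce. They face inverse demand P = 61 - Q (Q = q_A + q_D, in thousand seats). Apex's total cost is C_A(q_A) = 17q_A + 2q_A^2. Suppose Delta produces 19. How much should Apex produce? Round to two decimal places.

With the rival's output fixed at 19, Apex's profit is π_A = (61 - 19 - q_A)q_A - (17q_A + 2q_A²) = (42 - q_A)q_A - (17q_A + 2q_A²).
∂π_A/∂q_A = 25 - 6q_A = 0, so q_A = 25/6.

4.17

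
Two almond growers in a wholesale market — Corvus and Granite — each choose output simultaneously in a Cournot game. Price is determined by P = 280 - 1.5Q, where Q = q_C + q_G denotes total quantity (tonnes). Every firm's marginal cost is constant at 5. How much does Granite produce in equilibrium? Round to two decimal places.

61.11

Each firm earns π_i = (280 - 1.5Q)q_i - 5q_i.
First-order condition (treating rivals' output as given): 275 - 3q_i - (3/2)q_j = 0.
With identical firms every q_j equals q_i, so q_j = q_i and 275 = (9/2)q_i, giving q_i = 550/9.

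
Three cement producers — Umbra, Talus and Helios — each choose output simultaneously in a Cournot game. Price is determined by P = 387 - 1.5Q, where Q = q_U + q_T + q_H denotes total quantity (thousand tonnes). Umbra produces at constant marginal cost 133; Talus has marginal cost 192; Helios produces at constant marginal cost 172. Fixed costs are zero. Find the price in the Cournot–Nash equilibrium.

Umbra's profit: π_U = (387 - 1.5Q)q_U - (133q_U). Setting ∂π_U/∂q_U = 0: 254 - 3q_U - (3/2)(q_T + q_H) = 0.
Talus's first-order condition: 195 - 3q_T - (3/2)(q_U + q_H) = 0.
Helios's profit: π_H = (387 - 1.5Q)q_H - (172q_H). Setting ∂π_H/∂q_H = 0: 215 - 3q_H - (3/2)(q_U + q_T) = 0.
Adding the 3 conditions: 664 − 3Q − 3Q = 0, i.e. Q = 332/3.
Back-substituting: q_U = (254 − 166)/(3/2) = 176/3, q_T = (195 − 166)/(3/2) = 58/3, q_H = (215 − 166)/(3/2) = 98/3.
Total output Q = 332/3, so price P = 387 - (3/2)·(332/3) = 221.

221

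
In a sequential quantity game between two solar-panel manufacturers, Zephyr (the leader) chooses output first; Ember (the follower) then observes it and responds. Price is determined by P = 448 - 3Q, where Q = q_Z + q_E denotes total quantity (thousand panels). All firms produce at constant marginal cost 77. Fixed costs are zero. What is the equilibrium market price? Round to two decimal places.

The follower Ember best-responds to any q_Z: π_E = (448 - 3Q)q_E - 77q_E.
Follower FOC: 371 - 3q_Z - 6q_E = 0, so q_E(q_Z) = (371 - 3q_Z)/6.
The leader anticipates this reaction. Substituting into P = 448 - 3Q gives P = 525/2 - (3/2)q_Z, so π_Z = (525/2 - (3/2)q_Z)q_Z - 77q_Z.
The leader's first-order condition 371/2 - 3q_Z = 0 yields q_Z = 371/6.
Then q_E = (371 - 3·(371/6))/6 = 371/12.
Total output Q = 371/4, so price P = 448 - 3·(371/4) = 679/4.

169.75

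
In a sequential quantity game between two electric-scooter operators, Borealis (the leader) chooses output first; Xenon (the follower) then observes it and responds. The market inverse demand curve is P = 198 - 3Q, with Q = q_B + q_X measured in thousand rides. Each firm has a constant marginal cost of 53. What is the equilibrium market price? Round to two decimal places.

89.25

The follower Xenon best-responds to any q_B: π_X = (198 - 3Q)q_X - 53q_X.
∂π_X/∂q_X = 145 - 3q_B - 6q_X = 0 gives the reaction function q_X = (145 - 3q_B)/6.
The leader anticipates this reaction. Substituting into P = 198 - 3Q gives P = 251/2 - (3/2)q_B, so π_B = (251/2 - (3/2)q_B)q_B - 53q_B.
Leader FOC: 145/2 - 3q_B = 0, so q_B = 145/6.
Then q_X = (145 - 3·(145/6))/6 = 145/12.
Total output Q = 145/4, so price P = 198 - 3·(145/4) = 357/4.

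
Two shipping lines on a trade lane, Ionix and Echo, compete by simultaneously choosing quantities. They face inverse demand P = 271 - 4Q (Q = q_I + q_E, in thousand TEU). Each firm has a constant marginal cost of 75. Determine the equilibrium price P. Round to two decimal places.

Each firm earns π_i = (271 - 4Q)q_i - 75q_i.
First-order condition (treating rivals' output as given): 196 - 8q_i - 4q_j = 0.
By symmetry each firm produces the same amount; substituting q_j = q_i yields q_i = 196/12 = 49/3.
Total output Q = 98/3, so price P = 271 - 4·(98/3) = 421/3.

140.33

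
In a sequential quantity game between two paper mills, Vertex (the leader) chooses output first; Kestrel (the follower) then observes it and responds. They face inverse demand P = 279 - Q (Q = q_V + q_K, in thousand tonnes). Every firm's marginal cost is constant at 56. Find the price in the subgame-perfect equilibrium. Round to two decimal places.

111.75

Solve by backward induction. Given q_V, the follower Kestrel maximises π_K = (279 - q_V - q_K)q_K - 56q_K.
Setting the follower's marginal profit to zero, 223 - q_V - 2q_K = 0, i.e. q_K = (223 - q_V)/2.
The leader anticipates this reaction. Substituting into P = 279 - Q gives P = 335/2 - (1/2)q_V, so π_V = (335/2 - (1/2)q_V)q_V - 56q_V.
Maximising: ∂π_V/∂q_V = 223/2 - q_V = 0, giving q_V = 223/2.
Then q_K = (223 - 223/2)/2 = 223/4.
Total output Q = 669/4, so price P = 279 - 669/4 = 447/4.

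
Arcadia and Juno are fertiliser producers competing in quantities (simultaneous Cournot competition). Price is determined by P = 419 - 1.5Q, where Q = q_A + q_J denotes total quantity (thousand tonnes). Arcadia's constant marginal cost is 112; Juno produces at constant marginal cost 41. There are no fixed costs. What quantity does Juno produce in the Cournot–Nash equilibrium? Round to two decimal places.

Arcadia's profit: π_A = (419 - 1.5Q)q_A - (112q_A). Setting ∂π_A/∂q_A = 0: 307 - 3q_A - (3/2)(q_J) = 0.
Juno's profit: π_J = (419 - 1.5Q)q_J - (41q_J). Setting ∂π_J/∂q_J = 0: 378 - 3q_J - (3/2)(q_A) = 0.
Best responses: q_A = (307 - (3/2)q_J)/3, q_J = (378 - (3/2)q_A)/3.
Substituting one into the other gives q_A = 472/9 and q_J = 898/9.

99.78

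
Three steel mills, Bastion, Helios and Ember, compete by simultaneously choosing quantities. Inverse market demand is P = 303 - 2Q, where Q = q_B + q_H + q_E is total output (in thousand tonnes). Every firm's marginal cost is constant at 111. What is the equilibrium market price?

159

Each firm earns π_i = (303 - 2Q)q_i - 111q_i.
First-order condition (treating rivals' output as given): 192 - 4q_i - 2·Σ_{j≠i} q_j = 0.
By symmetry each firm produces the same amount; substituting Σ_{j≠i} q_j = 2q_i yields q_i = 192/8 = 24.
Total output Q = 72, so price P = 303 - 2·72 = 159.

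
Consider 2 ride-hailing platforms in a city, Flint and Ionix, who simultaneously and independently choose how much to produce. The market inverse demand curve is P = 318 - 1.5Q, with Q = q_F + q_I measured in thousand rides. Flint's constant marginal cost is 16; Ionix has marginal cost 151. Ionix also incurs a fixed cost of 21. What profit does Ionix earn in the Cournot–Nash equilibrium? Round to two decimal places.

Flint's profit: π_F = (318 - 1.5Q)q_F - (16q_F). Setting ∂π_F/∂q_F = 0: 302 - 3q_F - (3/2)(q_I) = 0.
Ionix's profit: π_I = (318 - 1.5Q)q_I - (151q_I). Setting ∂π_I/∂q_I = 0: 167 - 3q_I - (3/2)(q_F) = 0.
Best responses: q_F = (302 - (3/2)q_I)/3, q_I = (167 - (3/2)q_F)/3.
Substituting one into the other gives q_F = 874/9 and q_I = 64/9.
Price P = 318 - (3/2)·(938/9) = 485/3.
Ionix's profit: (485/3 - 151)·(64/9) - 21 = 1481/27.

54.85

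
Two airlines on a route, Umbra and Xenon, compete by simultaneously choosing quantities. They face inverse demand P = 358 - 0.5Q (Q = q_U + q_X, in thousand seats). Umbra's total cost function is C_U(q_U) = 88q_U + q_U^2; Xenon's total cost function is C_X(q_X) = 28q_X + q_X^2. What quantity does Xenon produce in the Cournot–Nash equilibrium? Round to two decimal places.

Umbra's profit: π_U = (358 - 0.5Q)q_U - (88q_U + q_U²). Setting ∂π_U/∂q_U = 0: 270 - 3q_U - (1/2)(q_X) = 0.
Xenon's profit: π_X = (358 - 0.5Q)q_X - (28q_X + q_X²). Setting ∂π_X/∂q_X = 0: 330 - 3q_X - (1/2)(q_U) = 0.
Rearranging gives the reaction functions q_U = (270 - (1/2)q_X)/3 and q_X = (330 - (1/2)q_U)/3.
Solving the pair: q_U = 516/7, q_X = 684/7.

97.71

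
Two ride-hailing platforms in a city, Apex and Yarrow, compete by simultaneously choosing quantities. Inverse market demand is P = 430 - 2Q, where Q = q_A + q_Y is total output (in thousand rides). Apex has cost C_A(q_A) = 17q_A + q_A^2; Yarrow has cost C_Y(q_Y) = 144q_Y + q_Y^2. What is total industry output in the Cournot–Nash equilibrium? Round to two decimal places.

Apex's profit: π_A = (430 - 2Q)q_A - (17q_A + q_A²). Setting ∂π_A/∂q_A = 0: 413 - 6q_A - 2(q_Y) = 0.
Yarrow's profit: π_Y = (430 - 2Q)q_Y - (144q_Y + q_Y²). Setting ∂π_Y/∂q_Y = 0: 286 - 6q_Y - 2(q_A) = 0.
Best responses: q_A = (413 - 2q_Y)/6, q_Y = (286 - 2q_A)/6.
Solving the pair: q_A = 953/16, q_Y = 445/16.
Total output Q = 953/16 + 445/16 = 699/8.

87.38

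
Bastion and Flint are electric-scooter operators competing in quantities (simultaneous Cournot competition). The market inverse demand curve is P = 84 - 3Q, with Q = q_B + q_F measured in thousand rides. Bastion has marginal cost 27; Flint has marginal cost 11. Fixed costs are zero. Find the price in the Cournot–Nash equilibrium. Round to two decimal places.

40.67

Bastion's profit: π_B = (84 - 3Q)q_B - (27q_B). Setting ∂π_B/∂q_B = 0: 57 - 6q_B - 3(q_F) = 0.
Flint's profit: π_F = (84 - 3Q)q_F - (11q_F). Setting ∂π_F/∂q_F = 0: 73 - 6q_F - 3(q_B) = 0.
So q_B = (57 - 3q_F)/6 and q_F = (73 - 3q_B)/6.
Substituting one into the other gives q_B = 41/9 and q_F = 89/9.
Total output Q = 130/9, so price P = 84 - 3·(130/9) = 122/3.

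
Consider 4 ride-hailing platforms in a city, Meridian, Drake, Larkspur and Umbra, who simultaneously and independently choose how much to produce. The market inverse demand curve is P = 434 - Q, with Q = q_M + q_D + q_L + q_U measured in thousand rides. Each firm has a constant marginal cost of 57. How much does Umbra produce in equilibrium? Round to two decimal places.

A representative firm's profit is π_i = q_i(434 - Q) - 57q_i.
First-order condition (treating rivals' output as given): 377 - 2q_i - Σ_{j≠i} q_j = 0.
With identical firms every q_j equals q_i, so Σ_{j≠i} q_j = 3q_i and 377 = 5q_i, giving q_i = 377/5.

75.40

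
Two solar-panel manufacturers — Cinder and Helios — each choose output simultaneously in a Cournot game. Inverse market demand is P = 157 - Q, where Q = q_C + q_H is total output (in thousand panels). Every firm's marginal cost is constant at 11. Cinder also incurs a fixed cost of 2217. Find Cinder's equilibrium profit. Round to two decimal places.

A representative firm's profit is π_i = q_i(157 - Q) - 11q_i.
First-order condition (treating rivals' output as given): 146 - 2q_i - q_j = 0.
By symmetry each firm produces the same amount; substituting q_j = q_i yields q_i = 146/3.
Price P = 157 - 292/3 = 179/3.
Cinder's profit: (179/3 - 11)·(146/3) - 2217 = 1363/9.

151.44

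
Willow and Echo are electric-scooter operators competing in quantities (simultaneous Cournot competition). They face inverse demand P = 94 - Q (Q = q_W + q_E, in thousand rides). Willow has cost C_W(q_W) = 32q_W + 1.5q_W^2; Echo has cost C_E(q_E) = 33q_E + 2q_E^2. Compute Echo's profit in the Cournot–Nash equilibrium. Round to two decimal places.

Willow's profit: π_W = (94 - Q)q_W - (32q_W + (3/2)q_W²). Setting ∂π_W/∂q_W = 0: 62 - 5q_W - (q_E) = 0.
Echo's first-order condition: 61 - 6q_E - (q_W) = 0.
Rearranging gives the reaction functions q_W = (62 - q_E)/5 and q_E = (61 - q_W)/6.
Solving the pair: q_W = 311/29, q_E = 243/29.
Price P = 94 - 554/29 = 74.8966.
Echo's profit: 74.8966·(243/29) - 33·(243/29) - 2(243/29)² = 210.6385.

210.64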